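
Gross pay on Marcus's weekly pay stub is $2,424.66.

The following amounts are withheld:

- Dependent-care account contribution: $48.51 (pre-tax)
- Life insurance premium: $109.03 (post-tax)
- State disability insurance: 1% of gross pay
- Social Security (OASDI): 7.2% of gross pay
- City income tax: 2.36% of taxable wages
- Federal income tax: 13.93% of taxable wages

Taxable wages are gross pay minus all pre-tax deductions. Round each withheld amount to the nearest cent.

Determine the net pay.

Dependent-care account contribution: $48.51
Taxable wages = $2,424.66 − $48.51 = $2,376.15
Federal income tax: $2,376.15 × 0.1393 = $331.00
City income tax: $2,376.15 × 0.0236 = $56.08
Social Security (OASDI): $2,424.66 × 0.072 = $174.58
State disability insurance: $2,424.66 × 0.01 = $24.25
Life insurance premium: $109.03
Total deductions = $48.51 + $331.00 + $56.08 + $174.58 + $24.25 + $109.03 = $743.45
Net pay = $2,424.66 − $743.45 = $1,681.21

$1,681.21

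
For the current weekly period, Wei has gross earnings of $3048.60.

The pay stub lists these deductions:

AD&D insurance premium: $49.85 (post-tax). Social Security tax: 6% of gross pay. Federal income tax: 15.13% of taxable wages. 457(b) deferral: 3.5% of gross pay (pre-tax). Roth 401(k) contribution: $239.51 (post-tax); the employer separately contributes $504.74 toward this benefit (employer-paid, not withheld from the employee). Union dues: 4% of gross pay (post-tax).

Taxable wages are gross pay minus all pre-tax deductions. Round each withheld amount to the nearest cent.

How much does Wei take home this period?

$1902.57

457(b) deferral: $3048.60 × 0.035 = $106.70
Taxable wages = $3048.60 − $106.70 = $2941.90
Federal income tax: $2941.90 × 0.1513 = $445.11
Social Security tax: $3048.60 × 0.06 = $182.92
Union dues: $3048.60 × 0.04 = $121.94
AD&D insurance premium: $49.85
Roth 401(k) contribution: $239.51
(Employer's $504.74 toward Roth 401(k) contribution is not withheld from the employee.)
Total deductions = $106.70 + $445.11 + $182.92 + $121.94 + $49.85 + $239.51 = $1146.03
Net pay = $3048.60 − $1146.03 = $1902.57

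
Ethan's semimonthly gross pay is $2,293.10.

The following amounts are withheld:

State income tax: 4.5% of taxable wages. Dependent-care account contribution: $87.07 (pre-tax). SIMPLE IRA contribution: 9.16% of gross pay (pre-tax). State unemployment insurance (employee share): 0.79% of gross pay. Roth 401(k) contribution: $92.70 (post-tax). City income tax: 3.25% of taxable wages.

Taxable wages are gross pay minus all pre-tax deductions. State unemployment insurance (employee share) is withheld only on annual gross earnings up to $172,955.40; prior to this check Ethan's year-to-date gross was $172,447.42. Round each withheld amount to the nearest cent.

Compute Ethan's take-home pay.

$1,744.58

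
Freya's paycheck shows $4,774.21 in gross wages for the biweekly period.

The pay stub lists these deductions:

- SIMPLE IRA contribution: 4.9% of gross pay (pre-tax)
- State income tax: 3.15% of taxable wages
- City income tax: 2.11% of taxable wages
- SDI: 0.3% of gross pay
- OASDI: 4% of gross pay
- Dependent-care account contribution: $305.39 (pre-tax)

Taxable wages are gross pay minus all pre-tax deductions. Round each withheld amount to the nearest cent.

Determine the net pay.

Dependent-care account contribution: $305.39
SIMPLE IRA contribution: $4,774.21 × 0.049 = $233.94
Pre-tax total = $305.39 + $233.94 = $539.33
Taxable wages = $4,774.21 − $539.33 = $4,234.88
City income tax: $4,234.88 × 0.0211 = $89.36
State income tax: $4,234.88 × 0.0315 = $133.40
OASDI: $4,774.21 × 0.04 = $190.97
SDI: $4,774.21 × 0.003 = $14.32
Total deductions = $305.39 + $233.94 + $89.36 + $133.40 + $190.97 + $14.32 = $967.38
Net pay = $4,774.21 − $967.38 = $3,806.83

$3,806.83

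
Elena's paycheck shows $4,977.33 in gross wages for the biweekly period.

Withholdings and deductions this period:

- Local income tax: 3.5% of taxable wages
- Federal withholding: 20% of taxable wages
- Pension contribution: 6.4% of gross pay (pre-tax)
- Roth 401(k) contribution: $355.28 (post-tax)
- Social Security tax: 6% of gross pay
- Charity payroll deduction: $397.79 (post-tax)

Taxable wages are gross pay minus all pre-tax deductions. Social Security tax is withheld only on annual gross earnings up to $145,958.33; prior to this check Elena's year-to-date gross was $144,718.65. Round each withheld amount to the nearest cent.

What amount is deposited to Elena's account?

$2,736.51

Pension contribution: $4,977.33 × 0.064 = $318.55
Taxable wages = $4,977.33 − $318.55 = $4,658.78
Federal withholding: $4,658.78 × 0.2 = $931.76
Local income tax: $4,658.78 × 0.035 = $163.06
Social Security tax: only $145,958.33 − $144,718.65 = $1,239.68 of this check is subject → $1,239.68 × 0.06 = $74.38
Roth 401(k) contribution: $355.28
Charity payroll deduction: $397.79
Total deductions = $318.55 + $931.76 + $163.06 + $74.38 + $355.28 + $397.79 = $2,240.82
Net pay = $4,977.33 − $2,240.82 = $2,736.51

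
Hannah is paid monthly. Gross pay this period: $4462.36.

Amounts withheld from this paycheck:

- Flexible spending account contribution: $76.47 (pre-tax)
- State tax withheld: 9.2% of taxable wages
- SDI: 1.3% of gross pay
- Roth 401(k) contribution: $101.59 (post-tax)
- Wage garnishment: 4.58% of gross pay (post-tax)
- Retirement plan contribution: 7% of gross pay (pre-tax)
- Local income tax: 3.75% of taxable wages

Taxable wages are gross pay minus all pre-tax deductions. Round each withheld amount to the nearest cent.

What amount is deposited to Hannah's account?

$3182.02

Retirement plan contribution: $4462.36 × 0.07 = $312.37
Flexible spending account contribution: $76.47
Pre-tax total = $312.37 + $76.47 = $388.84
Taxable wages = $4462.36 − $388.84 = $4073.52
State tax withheld: $4073.52 × 0.092 = $374.76
Local income tax: $4073.52 × 0.0375 = $152.76
SDI: $4462.36 × 0.013 = $58.01
Roth 401(k) contribution: $101.59
Wage garnishment: $4462.36 × 0.0458 = $204.38
Total deductions = $312.37 + $76.47 + $374.76 + $152.76 + $58.01 + $101.59 + $204.38 = $1280.34
Net pay = $4462.36 − $1280.34 = $3182.02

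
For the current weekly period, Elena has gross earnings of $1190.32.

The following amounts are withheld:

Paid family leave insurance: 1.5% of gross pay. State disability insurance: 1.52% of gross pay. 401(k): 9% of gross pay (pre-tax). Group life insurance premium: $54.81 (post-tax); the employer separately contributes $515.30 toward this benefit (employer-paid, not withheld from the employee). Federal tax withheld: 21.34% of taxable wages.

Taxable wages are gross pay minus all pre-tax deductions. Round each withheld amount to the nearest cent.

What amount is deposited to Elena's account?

$761.29

401(k): $1190.32 × 0.09 = $107.13
Taxable wages = $1190.32 − $107.13 = $1083.19
Federal tax withheld: $1083.19 × 0.2134 = $231.15
Paid family leave insurance: $1190.32 × 0.015 = $17.85
State disability insurance: $1190.32 × 0.0152 = $18.09
Group life insurance premium: $54.81
(Employer's $515.30 toward group life insurance premium is not withheld from the employee.)
Total deductions = $107.13 + $231.15 + $17.85 + $18.09 + $54.81 = $429.03
Net pay = $1190.32 − $429.03 = $761.29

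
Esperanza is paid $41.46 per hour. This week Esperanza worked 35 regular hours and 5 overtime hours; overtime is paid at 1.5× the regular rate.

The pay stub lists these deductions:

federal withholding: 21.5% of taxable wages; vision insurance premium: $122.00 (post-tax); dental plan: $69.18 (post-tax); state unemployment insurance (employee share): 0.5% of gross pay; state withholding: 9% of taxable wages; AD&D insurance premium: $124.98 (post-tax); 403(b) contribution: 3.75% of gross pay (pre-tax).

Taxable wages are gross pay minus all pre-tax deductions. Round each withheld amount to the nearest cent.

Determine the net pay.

Regular pay: 35 × $41.46 = $1451.10
Overtime pay: 5 × $41.46 × 1.5 = $310.95
Gross pay = $1451.10 + $310.95 = $1762.05
403(b) contribution: $1762.05 × 0.0375 = $66.08
Taxable wages = $1762.05 − $66.08 = $1695.97
State withholding: $1695.97 × 0.09 = $152.64
Federal withholding: $1695.97 × 0.215 = $364.63
State unemployment insurance (employee share): $1762.05 × 0.005 = $8.81
AD&D insurance premium: $124.98
Vision insurance premium: $122.00
Dental plan: $69.18
Total deductions = $66.08 + $152.64 + $364.63 + $8.81 + $124.98 + $122.00 + $69.18 = $908.32
Net pay = $1762.05 − $908.32 = $853.73

$853.73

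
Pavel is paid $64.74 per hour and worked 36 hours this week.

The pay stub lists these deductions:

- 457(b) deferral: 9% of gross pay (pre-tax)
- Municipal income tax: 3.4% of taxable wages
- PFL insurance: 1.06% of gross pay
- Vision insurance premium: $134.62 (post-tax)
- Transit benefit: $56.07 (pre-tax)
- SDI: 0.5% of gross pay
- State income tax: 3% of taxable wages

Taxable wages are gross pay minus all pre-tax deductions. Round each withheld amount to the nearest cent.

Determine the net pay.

Gross pay: 36 × $64.74 = $2,330.64
Transit benefit: $56.07
457(b) deferral: $2,330.64 × 0.09 = $209.76
Pre-tax total = $56.07 + $209.76 = $265.83
Taxable wages = $2,330.64 − $265.83 = $2,064.81
Municipal income tax: $2,064.81 × 0.034 = $70.20
State income tax: $2,064.81 × 0.03 = $61.94
SDI: $2,330.64 × 0.005 = $11.65
PFL insurance: $2,330.64 × 0.0106 = $24.70
Vision insurance premium: $134.62
Total deductions = $56.07 + $209.76 + $70.20 + $61.94 + $11.65 + $24.70 + $134.62 = $568.94
Net pay = $2,330.64 − $568.94 = $1,761.70

$1,761.70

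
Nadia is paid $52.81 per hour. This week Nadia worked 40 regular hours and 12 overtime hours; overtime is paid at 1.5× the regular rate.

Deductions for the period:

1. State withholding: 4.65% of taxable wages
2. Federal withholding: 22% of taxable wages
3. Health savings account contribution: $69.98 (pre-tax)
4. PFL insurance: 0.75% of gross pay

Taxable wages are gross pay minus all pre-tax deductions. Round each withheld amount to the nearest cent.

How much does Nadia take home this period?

$2,172.40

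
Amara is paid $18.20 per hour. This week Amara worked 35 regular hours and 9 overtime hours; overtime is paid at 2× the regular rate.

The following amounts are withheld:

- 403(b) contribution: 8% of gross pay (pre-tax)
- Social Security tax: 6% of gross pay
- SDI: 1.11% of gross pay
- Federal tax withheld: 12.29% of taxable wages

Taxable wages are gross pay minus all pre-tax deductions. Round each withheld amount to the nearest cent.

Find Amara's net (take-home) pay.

Regular pay: 35 × $18.20 = $637.00
Overtime pay: 9 × $18.20 × 2 = $327.60
Gross pay = $637.00 + $327.60 = $964.60
403(b) contribution: $964.60 × 0.08 = $77.17
Taxable wages = $964.60 − $77.17 = $887.43
Federal tax withheld: $887.43 × 0.1229 = $109.07
Social Security tax: $964.60 × 0.06 = $57.88
SDI: $964.60 × 0.0111 = $10.71
Total deductions = $77.17 + $109.07 + $57.88 + $10.71 = $254.83
Net pay = $964.60 − $254.83 = $709.77

$709.77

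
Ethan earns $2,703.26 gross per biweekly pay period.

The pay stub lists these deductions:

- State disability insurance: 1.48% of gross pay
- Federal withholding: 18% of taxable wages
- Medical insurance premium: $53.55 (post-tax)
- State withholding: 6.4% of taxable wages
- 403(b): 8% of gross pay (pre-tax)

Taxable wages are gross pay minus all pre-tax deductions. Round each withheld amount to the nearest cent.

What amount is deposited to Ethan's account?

403(b): $2,703.26 × 0.08 = $216.26
Taxable wages = $2,703.26 − $216.26 = $2,487.00
State withholding: $2,487.00 × 0.064 = $159.17
Federal withholding: $2,487.00 × 0.18 = $447.66
State disability insurance: $2,703.26 × 0.0148 = $40.01
Medical insurance premium: $53.55
Total deductions = $216.26 + $159.17 + $447.66 + $40.01 + $53.55 = $916.65
Net pay = $2,703.26 − $916.65 = $1,786.61

$1,786.61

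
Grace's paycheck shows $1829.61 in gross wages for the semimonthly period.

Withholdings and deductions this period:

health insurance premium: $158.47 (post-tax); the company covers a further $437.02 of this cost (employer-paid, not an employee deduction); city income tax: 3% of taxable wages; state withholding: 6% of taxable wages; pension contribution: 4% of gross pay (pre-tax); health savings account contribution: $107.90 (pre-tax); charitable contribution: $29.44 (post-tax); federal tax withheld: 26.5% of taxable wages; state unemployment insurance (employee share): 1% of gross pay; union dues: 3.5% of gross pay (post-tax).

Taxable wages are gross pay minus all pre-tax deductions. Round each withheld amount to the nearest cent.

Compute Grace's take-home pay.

Health savings account contribution: $107.90
Pension contribution: $1829.61 × 0.04 = $73.18
Pre-tax total = $107.90 + $73.18 = $181.08
Taxable wages = $1829.61 − $181.08 = $1648.53
Federal tax withheld: $1648.53 × 0.265 = $436.86
State withholding: $1648.53 × 0.06 = $98.91
City income tax: $1648.53 × 0.03 = $49.46
State unemployment insurance (employee share): $1829.61 × 0.01 = $18.30
Charitable contribution: $29.44
Union dues: $1829.61 × 0.035 = $64.04
Health insurance premium: $158.47
(Employer's $437.02 toward health insurance premium is not withheld from the employee.)
Total deductions = $107.90 + $73.18 + $436.86 + $98.91 + $49.46 + $18.30 + $29.44 + $64.04 + $158.47 = $1036.56
Net pay = $1829.61 − $1036.56 = $793.05

$793.05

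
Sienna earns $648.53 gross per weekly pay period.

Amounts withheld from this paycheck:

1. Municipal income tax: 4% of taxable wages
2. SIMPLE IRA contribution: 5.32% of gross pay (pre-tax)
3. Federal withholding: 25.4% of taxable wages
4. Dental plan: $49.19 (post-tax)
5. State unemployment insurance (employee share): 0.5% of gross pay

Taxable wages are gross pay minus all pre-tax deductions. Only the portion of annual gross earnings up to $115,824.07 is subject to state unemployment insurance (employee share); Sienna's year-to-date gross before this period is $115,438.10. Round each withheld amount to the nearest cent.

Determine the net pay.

SIMPLE IRA contribution: $648.53 × 0.0532 = $34.50
Taxable wages = $648.53 − $34.50 = $614.03
Federal withholding: $614.03 × 0.254 = $155.96
Municipal income tax: $614.03 × 0.04 = $24.56
State unemployment insurance (employee share): only $115,824.07 − $115,438.10 = $385.97 of this check is subject → $385.97 × 0.005 = $1.93
Dental plan: $49.19
Total deductions = $34.50 + $155.96 + $24.56 + $1.93 + $49.19 = $266.14
Net pay = $648.53 − $266.14 = $382.39

$382.39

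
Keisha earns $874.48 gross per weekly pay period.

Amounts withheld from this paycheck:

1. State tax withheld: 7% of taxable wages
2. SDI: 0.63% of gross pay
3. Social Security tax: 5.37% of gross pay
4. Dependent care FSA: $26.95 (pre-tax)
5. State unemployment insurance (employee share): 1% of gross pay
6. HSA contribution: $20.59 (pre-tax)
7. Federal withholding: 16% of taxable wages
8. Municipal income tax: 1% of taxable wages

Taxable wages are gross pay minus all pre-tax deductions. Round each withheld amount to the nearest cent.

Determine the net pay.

HSA contribution: $20.59
Dependent care FSA: $26.95
Pre-tax total = $20.59 + $26.95 = $47.54
Taxable wages = $874.48 − $47.54 = $826.94
Municipal income tax: $826.94 × 0.01 = $8.27
Federal withholding: $826.94 × 0.16 = $132.31
State tax withheld: $826.94 × 0.07 = $57.89
SDI: $874.48 × 0.0063 = $5.51
State unemployment insurance (employee share): $874.48 × 0.01 = $8.74
Social Security tax: $874.48 × 0.0537 = $46.96
Total deductions = $20.59 + $26.95 + $8.27 + $132.31 + $57.89 + $5.51 + $8.74 + $46.96 = $307.22
Net pay = $874.48 − $307.22 = $567.26

$567.26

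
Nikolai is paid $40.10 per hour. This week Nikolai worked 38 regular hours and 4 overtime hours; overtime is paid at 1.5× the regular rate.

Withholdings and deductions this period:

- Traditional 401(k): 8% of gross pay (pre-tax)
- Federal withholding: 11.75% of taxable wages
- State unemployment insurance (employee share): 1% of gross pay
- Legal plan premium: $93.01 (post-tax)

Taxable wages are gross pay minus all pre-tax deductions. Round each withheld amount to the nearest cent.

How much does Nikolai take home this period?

Regular pay: 38 × $40.10 = $1,523.80
Overtime pay: 4 × $40.10 × 1.5 = $240.60
Gross pay = $1,523.80 + $240.60 = $1,764.40
Traditional 401(k): $1,764.40 × 0.08 = $141.15
Taxable wages = $1,764.40 − $141.15 = $1,623.25
Federal withholding: $1,623.25 × 0.1175 = $190.73
State unemployment insurance (employee share): $1,764.40 × 0.01 = $17.64
Legal plan premium: $93.01
Total deductions = $141.15 + $190.73 + $17.64 + $93.01 = $442.53
Net pay = $1,764.40 − $442.53 = $1,321.87

$1,321.87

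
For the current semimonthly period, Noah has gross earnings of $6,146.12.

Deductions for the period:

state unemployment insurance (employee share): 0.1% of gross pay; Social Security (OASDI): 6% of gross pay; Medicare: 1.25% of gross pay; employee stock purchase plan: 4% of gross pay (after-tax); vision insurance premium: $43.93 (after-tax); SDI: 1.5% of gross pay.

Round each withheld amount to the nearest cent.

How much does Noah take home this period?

$5,312.41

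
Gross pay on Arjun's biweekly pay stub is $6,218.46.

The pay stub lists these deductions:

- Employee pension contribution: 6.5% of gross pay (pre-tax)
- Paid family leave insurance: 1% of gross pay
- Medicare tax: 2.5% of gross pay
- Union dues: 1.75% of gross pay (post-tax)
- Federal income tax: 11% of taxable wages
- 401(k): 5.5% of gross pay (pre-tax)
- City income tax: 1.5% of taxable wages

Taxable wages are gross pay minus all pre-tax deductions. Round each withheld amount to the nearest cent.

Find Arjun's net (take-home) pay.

Employee pension contribution: $6,218.46 × 0.065 = $404.20
401(k): $6,218.46 × 0.055 = $342.02
Pre-tax total = $404.20 + $342.02 = $746.22
Taxable wages = $6,218.46 − $746.22 = $5,472.24
Federal income tax: $5,472.24 × 0.11 = $601.95
City income tax: $5,472.24 × 0.015 = $82.08
Medicare tax: $6,218.46 × 0.025 = $155.46
Paid family leave insurance: $6,218.46 × 0.01 = $62.18
Union dues: $6,218.46 × 0.0175 = $108.82
Total deductions = $404.20 + $342.02 + $601.95 + $82.08 + $155.46 + $62.18 + $108.82 = $1,756.71
Net pay = $6,218.46 − $1,756.71 = $4,461.75

$4,461.75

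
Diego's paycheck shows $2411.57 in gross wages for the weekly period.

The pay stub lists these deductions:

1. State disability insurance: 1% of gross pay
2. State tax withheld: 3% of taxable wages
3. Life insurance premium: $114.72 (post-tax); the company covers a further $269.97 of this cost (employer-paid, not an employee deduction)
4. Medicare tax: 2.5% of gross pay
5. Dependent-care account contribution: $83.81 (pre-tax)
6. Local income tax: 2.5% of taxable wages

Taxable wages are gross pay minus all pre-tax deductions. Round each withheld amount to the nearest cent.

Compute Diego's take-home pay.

Dependent-care account contribution: $83.81
Taxable wages = $2411.57 − $83.81 = $2327.76
Local income tax: $2327.76 × 0.025 = $58.19
State tax withheld: $2327.76 × 0.03 = $69.83
State disability insurance: $2411.57 × 0.01 = $24.12
Medicare tax: $2411.57 × 0.025 = $60.29
Life insurance premium: $114.72
(Employer's $269.97 toward life insurance premium is not withheld from the employee.)
Total deductions = $83.81 + $58.19 + $69.83 + $24.12 + $60.29 + $114.72 = $410.96
Net pay = $2411.57 − $410.96 = $2000.61

$2000.61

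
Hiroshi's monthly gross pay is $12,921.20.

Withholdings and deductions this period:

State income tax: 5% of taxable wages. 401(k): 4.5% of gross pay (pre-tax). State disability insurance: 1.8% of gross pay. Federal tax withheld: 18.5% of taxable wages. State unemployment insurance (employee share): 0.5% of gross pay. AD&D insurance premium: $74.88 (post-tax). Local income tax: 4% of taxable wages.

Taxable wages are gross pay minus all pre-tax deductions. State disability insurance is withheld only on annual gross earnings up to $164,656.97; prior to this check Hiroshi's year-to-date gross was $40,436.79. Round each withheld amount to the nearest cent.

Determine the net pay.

$8,574.25

401(k): $12,921.20 × 0.045 = $581.45
Taxable wages = $12,921.20 − $581.45 = $12,339.75
Federal tax withheld: $12,339.75 × 0.185 = $2,282.85
Local income tax: $12,339.75 × 0.04 = $493.59
State income tax: $12,339.75 × 0.05 = $616.99
State unemployment insurance (employee share): $12,921.20 × 0.005 = $64.61
State disability insurance: cap not yet reached, full $12,921.20 is subject → $12,921.20 × 0.018 = $232.58
AD&D insurance premium: $74.88
Total deductions = $581.45 + $2,282.85 + $493.59 + $616.99 + $64.61 + $232.58 + $74.88 = $4,346.95
Net pay = $12,921.20 − $4,346.95 = $8,574.25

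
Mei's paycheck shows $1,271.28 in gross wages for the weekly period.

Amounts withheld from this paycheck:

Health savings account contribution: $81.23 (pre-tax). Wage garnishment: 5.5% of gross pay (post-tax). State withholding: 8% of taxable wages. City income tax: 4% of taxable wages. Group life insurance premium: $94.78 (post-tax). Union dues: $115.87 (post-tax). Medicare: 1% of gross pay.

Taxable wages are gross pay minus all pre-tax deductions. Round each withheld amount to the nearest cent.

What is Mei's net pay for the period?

Health savings account contribution: $81.23
Taxable wages = $1,271.28 − $81.23 = $1,190.05
State withholding: $1,190.05 × 0.08 = $95.20
City income tax: $1,190.05 × 0.04 = $47.60
Medicare: $1,271.28 × 0.01 = $12.71
Wage garnishment: $1,271.28 × 0.055 = $69.92
Group life insurance premium: $94.78
Union dues: $115.87
Total deductions = $81.23 + $95.20 + $47.60 + $12.71 + $69.92 + $94.78 + $115.87 = $517.31
Net pay = $1,271.28 − $517.31 = $753.97

$753.97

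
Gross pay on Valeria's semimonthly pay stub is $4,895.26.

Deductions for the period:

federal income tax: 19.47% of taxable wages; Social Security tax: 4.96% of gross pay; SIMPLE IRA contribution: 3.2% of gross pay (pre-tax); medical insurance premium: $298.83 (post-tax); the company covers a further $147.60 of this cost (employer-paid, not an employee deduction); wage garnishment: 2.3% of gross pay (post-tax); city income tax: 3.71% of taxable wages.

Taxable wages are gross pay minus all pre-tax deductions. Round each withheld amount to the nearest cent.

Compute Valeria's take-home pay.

SIMPLE IRA contribution: $4,895.26 × 0.032 = $156.65
Taxable wages = $4,895.26 − $156.65 = $4,738.61
City income tax: $4,738.61 × 0.0371 = $175.80
Federal income tax: $4,738.61 × 0.1947 = $922.61
Social Security tax: $4,895.26 × 0.0496 = $242.80
Wage garnishment: $4,895.26 × 0.023 = $112.59
Medical insurance premium: $298.83
(Employer's $147.60 toward medical insurance premium is not withheld from the employee.)
Total deductions = $156.65 + $175.80 + $922.61 + $242.80 + $112.59 + $298.83 = $1,909.28
Net pay = $4,895.26 − $1,909.28 = $2,985.98

$2,985.98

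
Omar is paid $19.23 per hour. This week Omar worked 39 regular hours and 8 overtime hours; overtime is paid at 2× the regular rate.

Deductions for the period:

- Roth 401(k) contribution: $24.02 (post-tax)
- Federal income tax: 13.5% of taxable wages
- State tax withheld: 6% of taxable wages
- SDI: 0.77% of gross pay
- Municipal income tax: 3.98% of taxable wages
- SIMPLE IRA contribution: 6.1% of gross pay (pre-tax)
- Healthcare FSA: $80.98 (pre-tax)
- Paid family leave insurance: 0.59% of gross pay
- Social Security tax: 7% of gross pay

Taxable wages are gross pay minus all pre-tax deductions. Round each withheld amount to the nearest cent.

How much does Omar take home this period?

Regular pay: 39 × $19.23 = $749.97
Overtime pay: 8 × $19.23 × 2 = $307.68
Gross pay = $749.97 + $307.68 = $1,057.65
Healthcare FSA: $80.98
SIMPLE IRA contribution: $1,057.65 × 0.061 = $64.52
Pre-tax total = $80.98 + $64.52 = $145.50
Taxable wages = $1,057.65 − $145.50 = $912.15
Federal income tax: $912.15 × 0.135 = $123.14
Municipal income tax: $912.15 × 0.0398 = $36.30
State tax withheld: $912.15 × 0.06 = $54.73
Paid family leave insurance: $1,057.65 × 0.0059 = $6.24
SDI: $1,057.65 × 0.0077 = $8.14
Social Security tax: $1,057.65 × 0.07 = $74.04
Roth 401(k) contribution: $24.02
Total deductions = $80.98 + $64.52 + $123.14 + $36.30 + $54.73 + $6.24 + $8.14 + $74.04 + $24.02 = $472.11
Net pay = $1,057.65 − $472.11 = $585.54

$585.54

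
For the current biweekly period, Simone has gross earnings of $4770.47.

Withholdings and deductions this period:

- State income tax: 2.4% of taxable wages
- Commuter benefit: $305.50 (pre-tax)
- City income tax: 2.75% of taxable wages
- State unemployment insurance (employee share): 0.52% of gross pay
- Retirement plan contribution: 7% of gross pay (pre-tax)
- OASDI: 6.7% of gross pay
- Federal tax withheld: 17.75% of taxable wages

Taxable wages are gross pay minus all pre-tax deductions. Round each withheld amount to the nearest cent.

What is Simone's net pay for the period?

Commuter benefit: $305.50
Retirement plan contribution: $4770.47 × 0.07 = $333.93
Pre-tax total = $305.50 + $333.93 = $639.43
Taxable wages = $4770.47 − $639.43 = $4131.04
Federal tax withheld: $4131.04 × 0.1775 = $733.26
State income tax: $4131.04 × 0.024 = $99.14
City income tax: $4131.04 × 0.0275 = $113.60
OASDI: $4770.47 × 0.067 = $319.62
State unemployment insurance (employee share): $4770.47 × 0.0052 = $24.81
Total deductions = $305.50 + $333.93 + $733.26 + $99.14 + $113.60 + $319.62 + $24.81 = $1929.86
Net pay = $4770.47 − $1929.86 = $2840.61

$2840.61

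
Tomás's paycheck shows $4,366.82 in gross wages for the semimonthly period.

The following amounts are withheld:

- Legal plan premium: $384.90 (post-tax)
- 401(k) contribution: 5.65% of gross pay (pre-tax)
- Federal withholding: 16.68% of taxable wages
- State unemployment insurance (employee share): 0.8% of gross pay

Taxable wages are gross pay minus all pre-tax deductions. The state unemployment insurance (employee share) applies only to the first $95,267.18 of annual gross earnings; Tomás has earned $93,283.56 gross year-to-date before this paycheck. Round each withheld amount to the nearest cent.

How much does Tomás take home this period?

$3,032.09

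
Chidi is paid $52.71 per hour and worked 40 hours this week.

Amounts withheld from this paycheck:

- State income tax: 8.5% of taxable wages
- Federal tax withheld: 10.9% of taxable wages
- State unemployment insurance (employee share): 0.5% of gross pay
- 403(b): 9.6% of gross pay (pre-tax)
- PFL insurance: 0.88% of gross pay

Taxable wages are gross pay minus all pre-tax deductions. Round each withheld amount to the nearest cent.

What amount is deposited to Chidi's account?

Gross pay: 40 × $52.71 = $2108.40
403(b): $2108.40 × 0.096 = $202.41
Taxable wages = $2108.40 − $202.41 = $1905.99
State income tax: $1905.99 × 0.085 = $162.01
Federal tax withheld: $1905.99 × 0.109 = $207.75
PFL insurance: $2108.40 × 0.0088 = $18.55
State unemployment insurance (employee share): $2108.40 × 0.005 = $10.54
Total deductions = $202.41 + $162.01 + $207.75 + $18.55 + $10.54 = $601.26
Net pay = $2108.40 − $601.26 = $1507.14

$1507.14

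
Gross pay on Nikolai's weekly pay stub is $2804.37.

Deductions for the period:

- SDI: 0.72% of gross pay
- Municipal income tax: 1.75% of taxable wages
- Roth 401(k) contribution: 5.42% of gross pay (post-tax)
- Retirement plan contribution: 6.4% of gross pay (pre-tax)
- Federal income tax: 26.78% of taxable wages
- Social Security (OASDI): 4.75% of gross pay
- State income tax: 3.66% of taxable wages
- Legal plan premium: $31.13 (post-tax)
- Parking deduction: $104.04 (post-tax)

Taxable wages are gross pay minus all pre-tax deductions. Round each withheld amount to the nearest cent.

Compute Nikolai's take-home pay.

$1339.36

Retirement plan contribution: $2804.37 × 0.064 = $179.48
Taxable wages = $2804.37 − $179.48 = $2624.89
Federal income tax: $2624.89 × 0.2678 = $702.95
State income tax: $2624.89 × 0.0366 = $96.07
Municipal income tax: $2624.89 × 0.0175 = $45.94
Social Security (OASDI): $2804.37 × 0.0475 = $133.21
SDI: $2804.37 × 0.0072 = $20.19
Parking deduction: $104.04
Legal plan premium: $31.13
Roth 401(k) contribution: $2804.37 × 0.0542 = $152.00
Total deductions = $179.48 + $702.95 + $96.07 + $45.94 + $133.21 + $20.19 + $104.04 + $31.13 + $152.00 = $1465.01
Net pay = $2804.37 − $1465.01 = $1339.36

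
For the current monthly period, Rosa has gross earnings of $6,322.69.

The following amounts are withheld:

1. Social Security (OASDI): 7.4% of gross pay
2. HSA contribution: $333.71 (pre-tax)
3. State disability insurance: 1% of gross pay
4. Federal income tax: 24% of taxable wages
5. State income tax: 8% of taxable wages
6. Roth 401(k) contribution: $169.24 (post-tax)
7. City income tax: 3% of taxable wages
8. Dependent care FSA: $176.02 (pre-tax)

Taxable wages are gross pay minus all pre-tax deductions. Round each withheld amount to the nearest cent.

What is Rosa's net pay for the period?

$3,078.07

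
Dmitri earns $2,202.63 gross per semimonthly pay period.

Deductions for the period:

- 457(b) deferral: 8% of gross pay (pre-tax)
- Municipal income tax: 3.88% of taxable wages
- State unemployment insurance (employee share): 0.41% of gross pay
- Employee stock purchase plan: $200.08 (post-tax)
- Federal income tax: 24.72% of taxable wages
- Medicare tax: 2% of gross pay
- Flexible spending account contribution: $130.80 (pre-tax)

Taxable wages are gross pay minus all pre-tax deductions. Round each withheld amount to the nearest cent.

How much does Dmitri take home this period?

Flexible spending account contribution: $130.80
457(b) deferral: $2,202.63 × 0.08 = $176.21
Pre-tax total = $130.80 + $176.21 = $307.01
Taxable wages = $2,202.63 − $307.01 = $1,895.62
Federal income tax: $1,895.62 × 0.2472 = $468.60
Municipal income tax: $1,895.62 × 0.0388 = $73.55
Medicare tax: $2,202.63 × 0.02 = $44.05
State unemployment insurance (employee share): $2,202.63 × 0.0041 = $9.03
Employee stock purchase plan: $200.08
Total deductions = $130.80 + $176.21 + $468.60 + $73.55 + $44.05 + $9.03 + $200.08 = $1,102.32
Net pay = $2,202.63 − $1,102.32 = $1,100.31

$1,100.31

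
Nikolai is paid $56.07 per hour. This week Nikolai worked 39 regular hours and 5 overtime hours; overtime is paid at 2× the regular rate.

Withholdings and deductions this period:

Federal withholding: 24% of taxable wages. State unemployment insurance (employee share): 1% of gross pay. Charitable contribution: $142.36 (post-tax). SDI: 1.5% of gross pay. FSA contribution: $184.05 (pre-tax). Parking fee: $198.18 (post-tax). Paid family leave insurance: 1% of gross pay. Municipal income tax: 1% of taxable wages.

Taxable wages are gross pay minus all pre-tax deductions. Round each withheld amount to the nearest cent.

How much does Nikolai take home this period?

$1485.85

Regular pay: 39 × $56.07 = $2186.73
Overtime pay: 5 × $56.07 × 2 = $560.70
Gross pay = $2186.73 + $560.70 = $2747.43
FSA contribution: $184.05
Taxable wages = $2747.43 − $184.05 = $2563.38
Federal withholding: $2563.38 × 0.24 = $615.21
Municipal income tax: $2563.38 × 0.01 = $25.63
State unemployment insurance (employee share): $2747.43 × 0.01 = $27.47
Paid family leave insurance: $2747.43 × 0.01 = $27.47
SDI: $2747.43 × 0.015 = $41.21
Parking fee: $198.18
Charitable contribution: $142.36
Total deductions = $184.05 + $615.21 + $25.63 + $27.47 + $27.47 + $41.21 + $198.18 + $142.36 = $1261.58
Net pay = $2747.43 − $1261.58 = $1485.85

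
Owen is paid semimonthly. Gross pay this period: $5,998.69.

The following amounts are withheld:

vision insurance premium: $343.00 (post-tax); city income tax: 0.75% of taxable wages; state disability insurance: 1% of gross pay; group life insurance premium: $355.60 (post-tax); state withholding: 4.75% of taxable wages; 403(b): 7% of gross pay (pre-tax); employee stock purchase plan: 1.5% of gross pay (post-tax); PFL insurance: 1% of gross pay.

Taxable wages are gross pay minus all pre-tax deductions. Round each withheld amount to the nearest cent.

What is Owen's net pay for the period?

403(b): $5,998.69 × 0.07 = $419.91
Taxable wages = $5,998.69 − $419.91 = $5,578.78
City income tax: $5,578.78 × 0.0075 = $41.84
State withholding: $5,578.78 × 0.0475 = $264.99
State disability insurance: $5,998.69 × 0.01 = $59.99
PFL insurance: $5,998.69 × 0.01 = $59.99
Employee stock purchase plan: $5,998.69 × 0.015 = $89.98
Group life insurance premium: $355.60
Vision insurance premium: $343.00
Total deductions = $419.91 + $41.84 + $264.99 + $59.99 + $59.99 + $89.98 + $355.60 + $343.00 = $1,635.30
Net pay = $5,998.69 − $1,635.30 = $4,363.39

$4,363.39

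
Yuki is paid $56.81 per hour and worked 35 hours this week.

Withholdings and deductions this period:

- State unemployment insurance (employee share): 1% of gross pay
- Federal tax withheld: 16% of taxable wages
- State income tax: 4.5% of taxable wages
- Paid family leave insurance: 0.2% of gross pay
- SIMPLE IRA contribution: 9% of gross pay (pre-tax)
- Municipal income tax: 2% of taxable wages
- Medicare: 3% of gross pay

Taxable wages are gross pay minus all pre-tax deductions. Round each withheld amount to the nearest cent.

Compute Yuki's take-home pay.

Gross pay: 35 × $56.81 = $1,988.35
SIMPLE IRA contribution: $1,988.35 × 0.09 = $178.95
Taxable wages = $1,988.35 − $178.95 = $1,809.40
Municipal income tax: $1,809.40 × 0.02 = $36.19
State income tax: $1,809.40 × 0.045 = $81.42
Federal tax withheld: $1,809.40 × 0.16 = $289.50
Medicare: $1,988.35 × 0.03 = $59.65
State unemployment insurance (employee share): $1,988.35 × 0.01 = $19.88
Paid family leave insurance: $1,988.35 × 0.002 = $3.98
Total deductions = $178.95 + $36.19 + $81.42 + $289.50 + $59.65 + $19.88 + $3.98 = $669.57
Net pay = $1,988.35 − $669.57 = $1,318.78

$1,318.78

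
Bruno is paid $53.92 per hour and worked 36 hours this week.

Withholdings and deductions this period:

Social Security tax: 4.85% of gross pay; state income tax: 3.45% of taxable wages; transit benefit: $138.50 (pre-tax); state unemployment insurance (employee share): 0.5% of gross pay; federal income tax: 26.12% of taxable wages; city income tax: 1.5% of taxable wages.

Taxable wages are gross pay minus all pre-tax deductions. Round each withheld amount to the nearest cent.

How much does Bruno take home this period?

Gross pay: 36 × $53.92 = $1,941.12
Transit benefit: $138.50
Taxable wages = $1,941.12 − $138.50 = $1,802.62
City income tax: $1,802.62 × 0.015 = $27.04
Federal income tax: $1,802.62 × 0.2612 = $470.84
State income tax: $1,802.62 × 0.0345 = $62.19
Social Security tax: $1,941.12 × 0.0485 = $94.14
State unemployment insurance (employee share): $1,941.12 × 0.005 = $9.71
Total deductions = $138.50 + $27.04 + $470.84 + $62.19 + $94.14 + $9.71 = $802.42
Net pay = $1,941.12 − $802.42 = $1,138.70

$1,138.70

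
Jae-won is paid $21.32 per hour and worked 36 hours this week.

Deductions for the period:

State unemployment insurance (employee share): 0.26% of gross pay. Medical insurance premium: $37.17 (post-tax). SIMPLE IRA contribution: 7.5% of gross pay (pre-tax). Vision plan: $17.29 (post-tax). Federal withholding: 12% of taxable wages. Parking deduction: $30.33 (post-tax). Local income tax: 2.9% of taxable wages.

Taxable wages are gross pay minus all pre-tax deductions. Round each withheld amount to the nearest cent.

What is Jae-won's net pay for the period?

$517.38

Gross pay: 36 × $21.32 = $767.52
SIMPLE IRA contribution: $767.52 × 0.075 = $57.56
Taxable wages = $767.52 − $57.56 = $709.96
Local income tax: $709.96 × 0.029 = $20.59
Federal withholding: $709.96 × 0.12 = $85.20
State unemployment insurance (employee share): $767.52 × 0.0026 = $2.00
Parking deduction: $30.33
Vision plan: $17.29
Medical insurance premium: $37.17
Total deductions = $57.56 + $20.59 + $85.20 + $2.00 + $30.33 + $17.29 + $37.17 = $250.14
Net pay = $767.52 − $250.14 = $517.38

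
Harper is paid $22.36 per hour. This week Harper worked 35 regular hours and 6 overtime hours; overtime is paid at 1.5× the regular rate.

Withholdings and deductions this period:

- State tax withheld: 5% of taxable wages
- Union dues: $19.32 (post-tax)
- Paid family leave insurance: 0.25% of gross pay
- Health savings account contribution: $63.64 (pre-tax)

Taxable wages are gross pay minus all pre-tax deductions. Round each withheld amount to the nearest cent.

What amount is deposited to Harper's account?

$852.41

Regular pay: 35 × $22.36 = $782.60
Overtime pay: 6 × $22.36 × 1.5 = $201.24
Gross pay = $782.60 + $201.24 = $983.84
Health savings account contribution: $63.64
Taxable wages = $983.84 − $63.64 = $920.20
State tax withheld: $920.20 × 0.05 = $46.01
Paid family leave insurance: $983.84 × 0.0025 = $2.46
Union dues: $19.32
Total deductions = $63.64 + $46.01 + $2.46 + $19.32 = $131.43
Net pay = $983.84 − $131.43 = $852.41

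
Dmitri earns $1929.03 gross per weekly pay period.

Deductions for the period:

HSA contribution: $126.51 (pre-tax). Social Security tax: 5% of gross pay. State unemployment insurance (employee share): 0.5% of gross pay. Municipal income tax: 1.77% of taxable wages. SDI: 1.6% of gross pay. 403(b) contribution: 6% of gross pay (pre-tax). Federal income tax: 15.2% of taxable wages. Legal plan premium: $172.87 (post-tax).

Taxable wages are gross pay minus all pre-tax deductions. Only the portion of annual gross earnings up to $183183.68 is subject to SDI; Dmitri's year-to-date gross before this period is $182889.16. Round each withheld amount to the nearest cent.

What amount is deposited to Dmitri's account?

403(b) contribution: $1929.03 × 0.06 = $115.74
HSA contribution: $126.51
Pre-tax total = $115.74 + $126.51 = $242.25
Taxable wages = $1929.03 − $242.25 = $1686.78
Municipal income tax: $1686.78 × 0.0177 = $29.86
Federal income tax: $1686.78 × 0.152 = $256.39
State unemployment insurance (employee share): $1929.03 × 0.005 = $9.65
SDI: only $183183.68 − $182889.16 = $294.52 of this check is subject → $294.52 × 0.016 = $4.71
Social Security tax: $1929.03 × 0.05 = $96.45
Legal plan premium: $172.87
Total deductions = $115.74 + $126.51 + $29.86 + $256.39 + $9.65 + $4.71 + $96.45 + $172.87 = $812.18
Net pay = $1929.03 − $812.18 = $1116.85

$1116.85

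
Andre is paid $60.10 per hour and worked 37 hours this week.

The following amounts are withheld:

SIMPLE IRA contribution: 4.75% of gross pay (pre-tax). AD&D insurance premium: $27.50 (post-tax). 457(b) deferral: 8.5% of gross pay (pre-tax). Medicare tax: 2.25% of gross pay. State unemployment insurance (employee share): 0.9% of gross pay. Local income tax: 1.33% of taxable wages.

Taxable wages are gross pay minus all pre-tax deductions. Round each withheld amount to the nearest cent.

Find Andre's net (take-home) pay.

$1805.86

Gross pay: 37 × $60.10 = $2223.70
SIMPLE IRA contribution: $2223.70 × 0.0475 = $105.63
457(b) deferral: $2223.70 × 0.085 = $189.01
Pre-tax total = $105.63 + $189.01 = $294.64
Taxable wages = $2223.70 − $294.64 = $1929.06
Local income tax: $1929.06 × 0.0133 = $25.66
Medicare tax: $2223.70 × 0.0225 = $50.03
State unemployment insurance (employee share): $2223.70 × 0.009 = $20.01
AD&D insurance premium: $27.50
Total deductions = $105.63 + $189.01 + $25.66 + $50.03 + $20.01 + $27.50 = $417.84
Net pay = $2223.70 − $417.84 = $1805.86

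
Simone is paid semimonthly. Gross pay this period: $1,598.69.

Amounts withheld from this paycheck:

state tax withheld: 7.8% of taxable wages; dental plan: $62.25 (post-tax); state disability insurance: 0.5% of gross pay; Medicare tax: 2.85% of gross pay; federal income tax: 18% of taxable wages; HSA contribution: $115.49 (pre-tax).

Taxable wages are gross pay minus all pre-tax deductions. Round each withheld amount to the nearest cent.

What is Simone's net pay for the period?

$984.73

HSA contribution: $115.49
Taxable wages = $1,598.69 − $115.49 = $1,483.20
State tax withheld: $1,483.20 × 0.078 = $115.69
Federal income tax: $1,483.20 × 0.18 = $266.98
Medicare tax: $1,598.69 × 0.0285 = $45.56
State disability insurance: $1,598.69 × 0.005 = $7.99
Dental plan: $62.25
Total deductions = $115.49 + $115.69 + $266.98 + $45.56 + $7.99 + $62.25 = $613.96
Net pay = $1,598.69 − $613.96 = $984.73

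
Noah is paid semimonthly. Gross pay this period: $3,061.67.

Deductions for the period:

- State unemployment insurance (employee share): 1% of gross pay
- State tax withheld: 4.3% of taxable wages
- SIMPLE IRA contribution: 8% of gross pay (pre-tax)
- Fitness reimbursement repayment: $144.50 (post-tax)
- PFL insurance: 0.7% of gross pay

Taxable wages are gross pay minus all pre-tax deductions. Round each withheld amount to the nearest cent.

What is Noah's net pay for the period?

SIMPLE IRA contribution: $3,061.67 × 0.08 = $244.93
Taxable wages = $3,061.67 − $244.93 = $2,816.74
State tax withheld: $2,816.74 × 0.043 = $121.12
PFL insurance: $3,061.67 × 0.007 = $21.43
State unemployment insurance (employee share): $3,061.67 × 0.01 = $30.62
Fitness reimbursement repayment: $144.50
Total deductions = $244.93 + $121.12 + $21.43 + $30.62 + $144.50 = $562.60
Net pay = $3,061.67 − $562.60 = $2,499.07

$2,499.07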